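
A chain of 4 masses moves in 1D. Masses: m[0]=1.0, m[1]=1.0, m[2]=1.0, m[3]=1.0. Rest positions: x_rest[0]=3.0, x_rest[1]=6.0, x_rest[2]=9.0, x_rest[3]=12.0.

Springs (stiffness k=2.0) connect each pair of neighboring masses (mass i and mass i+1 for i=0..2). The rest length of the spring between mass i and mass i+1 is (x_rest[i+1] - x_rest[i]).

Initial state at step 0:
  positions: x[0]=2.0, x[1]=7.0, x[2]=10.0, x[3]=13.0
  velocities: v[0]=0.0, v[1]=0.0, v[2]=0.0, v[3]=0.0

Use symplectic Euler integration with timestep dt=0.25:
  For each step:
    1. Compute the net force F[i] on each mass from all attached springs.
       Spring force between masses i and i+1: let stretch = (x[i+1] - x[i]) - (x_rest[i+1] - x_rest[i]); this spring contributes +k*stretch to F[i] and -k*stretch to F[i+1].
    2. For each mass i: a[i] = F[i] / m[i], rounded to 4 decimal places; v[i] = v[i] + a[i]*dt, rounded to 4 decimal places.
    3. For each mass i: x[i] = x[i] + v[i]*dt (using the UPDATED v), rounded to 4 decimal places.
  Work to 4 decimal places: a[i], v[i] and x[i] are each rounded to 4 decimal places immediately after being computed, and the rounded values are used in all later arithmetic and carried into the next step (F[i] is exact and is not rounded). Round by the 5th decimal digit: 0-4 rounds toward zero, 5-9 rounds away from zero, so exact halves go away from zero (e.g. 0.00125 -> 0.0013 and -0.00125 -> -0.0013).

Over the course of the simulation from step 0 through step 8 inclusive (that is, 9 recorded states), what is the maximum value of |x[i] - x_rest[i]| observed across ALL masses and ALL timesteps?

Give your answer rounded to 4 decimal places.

Step 0: x=[2.0000 7.0000 10.0000 13.0000] v=[0.0000 0.0000 0.0000 0.0000]
Step 1: x=[2.2500 6.7500 10.0000 13.0000] v=[1.0000 -1.0000 0.0000 0.0000]
Step 2: x=[2.6875 6.3438 9.9688 13.0000] v=[1.7500 -1.6250 -0.1250 0.0000]
Step 3: x=[3.2071 5.9336 9.8633 12.9961] v=[2.0782 -1.6407 -0.4219 -0.0156]
Step 4: x=[3.6925 5.6738 9.6582 12.9756] v=[1.9415 -1.0391 -0.8204 -0.0820]
Step 5: x=[4.0506 5.6644 9.3697 12.9154] v=[1.4322 -0.0376 -1.1539 -0.2407]
Step 6: x=[4.2354 5.9165 9.0613 12.7870] v=[0.7391 1.0082 -1.2337 -0.5136]
Step 7: x=[4.2553 6.3515 8.8255 12.5679] v=[0.0797 1.7401 -0.9433 -0.8765]
Step 8: x=[4.1623 6.8338 8.7482 12.2560] v=[-0.3722 1.9290 -0.3091 -1.2477]
Max displacement = 1.2553

Answer: 1.2553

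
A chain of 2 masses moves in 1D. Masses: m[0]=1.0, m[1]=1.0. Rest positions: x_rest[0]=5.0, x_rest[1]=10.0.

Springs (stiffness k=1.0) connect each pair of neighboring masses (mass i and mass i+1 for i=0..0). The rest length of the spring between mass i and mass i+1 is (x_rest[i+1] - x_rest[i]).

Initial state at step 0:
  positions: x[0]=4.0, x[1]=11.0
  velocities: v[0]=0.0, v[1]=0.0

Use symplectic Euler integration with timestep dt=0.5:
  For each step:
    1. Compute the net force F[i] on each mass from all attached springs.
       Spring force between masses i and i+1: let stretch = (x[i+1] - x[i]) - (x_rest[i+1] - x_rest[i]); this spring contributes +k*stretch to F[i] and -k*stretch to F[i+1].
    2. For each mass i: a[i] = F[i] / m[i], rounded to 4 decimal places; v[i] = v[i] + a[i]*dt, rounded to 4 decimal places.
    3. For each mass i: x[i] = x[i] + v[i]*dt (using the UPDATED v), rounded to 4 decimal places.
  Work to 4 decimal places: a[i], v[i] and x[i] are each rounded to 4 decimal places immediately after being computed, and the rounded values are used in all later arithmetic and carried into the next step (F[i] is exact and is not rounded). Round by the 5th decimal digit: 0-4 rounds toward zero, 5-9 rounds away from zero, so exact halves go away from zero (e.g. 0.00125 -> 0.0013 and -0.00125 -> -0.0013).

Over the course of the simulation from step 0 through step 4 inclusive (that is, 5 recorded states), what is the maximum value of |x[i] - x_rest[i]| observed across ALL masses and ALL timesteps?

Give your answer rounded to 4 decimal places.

Answer: 1.0625

Derivation:
Step 0: x=[4.0000 11.0000] v=[0.0000 0.0000]
Step 1: x=[4.5000 10.5000] v=[1.0000 -1.0000]
Step 2: x=[5.2500 9.7500] v=[1.5000 -1.5000]
Step 3: x=[5.8750 9.1250] v=[1.2500 -1.2500]
Step 4: x=[6.0625 8.9375] v=[0.3750 -0.3750]
Max displacement = 1.0625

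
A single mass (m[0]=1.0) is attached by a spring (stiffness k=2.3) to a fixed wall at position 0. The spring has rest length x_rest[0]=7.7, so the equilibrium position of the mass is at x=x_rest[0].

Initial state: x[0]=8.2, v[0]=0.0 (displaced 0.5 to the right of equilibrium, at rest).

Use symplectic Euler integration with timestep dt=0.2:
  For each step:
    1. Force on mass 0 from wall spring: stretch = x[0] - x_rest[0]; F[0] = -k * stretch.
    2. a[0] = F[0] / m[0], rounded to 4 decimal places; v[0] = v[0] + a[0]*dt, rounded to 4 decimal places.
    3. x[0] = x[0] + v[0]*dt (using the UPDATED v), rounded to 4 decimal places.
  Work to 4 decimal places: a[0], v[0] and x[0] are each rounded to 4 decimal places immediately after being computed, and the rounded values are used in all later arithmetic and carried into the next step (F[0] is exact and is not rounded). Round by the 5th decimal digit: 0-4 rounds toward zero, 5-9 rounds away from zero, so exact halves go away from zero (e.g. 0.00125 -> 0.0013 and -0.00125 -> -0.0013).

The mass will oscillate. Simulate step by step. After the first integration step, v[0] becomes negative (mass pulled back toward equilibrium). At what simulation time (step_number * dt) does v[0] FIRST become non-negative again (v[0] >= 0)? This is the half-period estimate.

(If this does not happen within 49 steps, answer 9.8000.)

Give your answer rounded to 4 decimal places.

Answer: 2.2000

Derivation:
Step 0: x=[8.2000] v=[0.0000]
Step 1: x=[8.1540] v=[-0.2300]
Step 2: x=[8.0662] v=[-0.4388]
Step 3: x=[7.9447] v=[-0.6073]
Step 4: x=[7.8007] v=[-0.7199]
Step 5: x=[7.6475] v=[-0.7662]
Step 6: x=[7.4991] v=[-0.7420]
Step 7: x=[7.3692] v=[-0.6496]
Step 8: x=[7.2697] v=[-0.4974]
Step 9: x=[7.2098] v=[-0.2995]
Step 10: x=[7.1950] v=[-0.0740]
Step 11: x=[7.2267] v=[0.1583]
First v>=0 after going negative at step 11, time=2.2000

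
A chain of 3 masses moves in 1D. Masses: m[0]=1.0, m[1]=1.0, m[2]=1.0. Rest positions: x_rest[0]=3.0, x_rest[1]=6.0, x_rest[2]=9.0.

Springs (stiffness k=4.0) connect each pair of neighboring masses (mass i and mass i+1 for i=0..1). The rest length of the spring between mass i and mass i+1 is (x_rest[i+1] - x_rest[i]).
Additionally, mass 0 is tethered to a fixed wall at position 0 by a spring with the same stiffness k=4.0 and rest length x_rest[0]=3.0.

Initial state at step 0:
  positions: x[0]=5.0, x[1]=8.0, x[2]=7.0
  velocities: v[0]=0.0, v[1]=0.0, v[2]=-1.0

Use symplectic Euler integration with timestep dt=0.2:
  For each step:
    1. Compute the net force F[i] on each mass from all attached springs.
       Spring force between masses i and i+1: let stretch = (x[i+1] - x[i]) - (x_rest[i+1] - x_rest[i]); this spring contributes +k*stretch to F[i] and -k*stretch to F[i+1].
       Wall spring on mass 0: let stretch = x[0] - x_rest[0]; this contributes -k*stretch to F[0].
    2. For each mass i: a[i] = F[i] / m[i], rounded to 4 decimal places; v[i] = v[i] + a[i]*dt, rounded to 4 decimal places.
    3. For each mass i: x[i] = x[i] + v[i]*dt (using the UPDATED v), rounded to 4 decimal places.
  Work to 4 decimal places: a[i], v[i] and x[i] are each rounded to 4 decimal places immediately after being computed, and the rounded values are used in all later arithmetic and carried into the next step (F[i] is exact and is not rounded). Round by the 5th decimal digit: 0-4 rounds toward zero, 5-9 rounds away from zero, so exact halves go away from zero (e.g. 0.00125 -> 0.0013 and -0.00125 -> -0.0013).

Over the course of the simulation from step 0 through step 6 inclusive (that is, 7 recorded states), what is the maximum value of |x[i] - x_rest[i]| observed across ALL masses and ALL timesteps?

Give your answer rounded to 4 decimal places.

Step 0: x=[5.0000 8.0000 7.0000] v=[0.0000 0.0000 -1.0000]
Step 1: x=[4.6800 7.3600 7.4400] v=[-1.6000 -3.2000 2.2000]
Step 2: x=[4.0400 6.3040 8.3472] v=[-3.2000 -5.2800 4.5360]
Step 3: x=[3.1158 5.2127 9.4075] v=[-4.6208 -5.4566 5.3014]
Step 4: x=[2.0286 4.4570 10.2766] v=[-5.4359 -3.7783 4.3456]
Step 5: x=[1.0054 4.2439 10.6946] v=[-5.1161 -1.0653 2.0899]
Step 6: x=[0.3395 4.5448 10.5605] v=[-3.3296 1.5045 -0.6707]
Max displacement = 2.6605

Answer: 2.6605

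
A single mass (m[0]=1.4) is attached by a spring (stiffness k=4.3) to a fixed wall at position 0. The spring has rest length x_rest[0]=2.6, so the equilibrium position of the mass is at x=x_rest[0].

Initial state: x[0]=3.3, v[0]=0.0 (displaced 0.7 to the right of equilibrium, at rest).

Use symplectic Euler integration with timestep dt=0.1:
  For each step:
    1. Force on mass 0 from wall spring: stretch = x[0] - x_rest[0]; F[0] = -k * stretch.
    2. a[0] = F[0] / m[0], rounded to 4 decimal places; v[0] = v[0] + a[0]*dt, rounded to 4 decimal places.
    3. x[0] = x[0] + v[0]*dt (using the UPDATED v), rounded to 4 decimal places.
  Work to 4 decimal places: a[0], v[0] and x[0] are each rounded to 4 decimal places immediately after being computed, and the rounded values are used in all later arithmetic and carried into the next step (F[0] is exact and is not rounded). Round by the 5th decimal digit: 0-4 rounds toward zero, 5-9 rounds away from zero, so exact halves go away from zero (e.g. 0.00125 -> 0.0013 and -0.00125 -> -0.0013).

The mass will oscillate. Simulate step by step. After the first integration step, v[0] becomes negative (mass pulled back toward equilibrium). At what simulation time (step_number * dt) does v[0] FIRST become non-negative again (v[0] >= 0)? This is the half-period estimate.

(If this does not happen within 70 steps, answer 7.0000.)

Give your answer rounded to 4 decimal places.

Step 0: x=[3.3000] v=[0.0000]
Step 1: x=[3.2785] v=[-0.2150]
Step 2: x=[3.2362] v=[-0.4234]
Step 3: x=[3.1743] v=[-0.6188]
Step 4: x=[3.0948] v=[-0.7952]
Step 5: x=[3.0001] v=[-0.9472]
Step 6: x=[2.8931] v=[-1.0701]
Step 7: x=[2.7771] v=[-1.1601]
Step 8: x=[2.6557] v=[-1.2145]
Step 9: x=[2.5325] v=[-1.2316]
Step 10: x=[2.4114] v=[-1.2109]
Step 11: x=[2.2961] v=[-1.1530]
Step 12: x=[2.1901] v=[-1.0597]
Step 13: x=[2.0967] v=[-0.9338]
Step 14: x=[2.0188] v=[-0.7792]
Step 15: x=[1.9587] v=[-0.6007]
Step 16: x=[1.9183] v=[-0.4037]
Step 17: x=[1.8989] v=[-0.1943]
Step 18: x=[1.9010] v=[0.0210]
First v>=0 after going negative at step 18, time=1.8000

Answer: 1.8000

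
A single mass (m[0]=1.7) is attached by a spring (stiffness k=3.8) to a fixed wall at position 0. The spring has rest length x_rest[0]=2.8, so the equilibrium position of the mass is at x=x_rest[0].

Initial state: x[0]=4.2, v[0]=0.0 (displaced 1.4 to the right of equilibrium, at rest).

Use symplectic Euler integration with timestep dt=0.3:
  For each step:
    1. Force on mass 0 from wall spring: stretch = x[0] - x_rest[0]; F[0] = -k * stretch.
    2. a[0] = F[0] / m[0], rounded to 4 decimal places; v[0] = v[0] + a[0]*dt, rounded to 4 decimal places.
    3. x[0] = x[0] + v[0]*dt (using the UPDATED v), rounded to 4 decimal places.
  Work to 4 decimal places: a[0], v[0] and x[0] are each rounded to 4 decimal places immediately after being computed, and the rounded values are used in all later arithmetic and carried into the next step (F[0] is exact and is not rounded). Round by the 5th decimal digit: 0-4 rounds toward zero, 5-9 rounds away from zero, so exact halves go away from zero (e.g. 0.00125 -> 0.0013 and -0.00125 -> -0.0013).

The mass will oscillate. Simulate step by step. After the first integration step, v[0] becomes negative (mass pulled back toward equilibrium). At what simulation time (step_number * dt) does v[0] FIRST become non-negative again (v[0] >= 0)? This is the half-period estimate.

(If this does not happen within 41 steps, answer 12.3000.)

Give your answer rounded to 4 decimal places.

Answer: 2.1000

Derivation:
Step 0: x=[4.2000] v=[0.0000]
Step 1: x=[3.9184] v=[-0.9388]
Step 2: x=[3.4118] v=[-1.6888]
Step 3: x=[2.7821] v=[-2.0991]
Step 4: x=[2.1560] v=[-2.0871]
Step 5: x=[1.6594] v=[-1.6553]
Step 6: x=[1.3923] v=[-0.8904]
Step 7: x=[1.4084] v=[0.0536]
First v>=0 after going negative at step 7, time=2.1000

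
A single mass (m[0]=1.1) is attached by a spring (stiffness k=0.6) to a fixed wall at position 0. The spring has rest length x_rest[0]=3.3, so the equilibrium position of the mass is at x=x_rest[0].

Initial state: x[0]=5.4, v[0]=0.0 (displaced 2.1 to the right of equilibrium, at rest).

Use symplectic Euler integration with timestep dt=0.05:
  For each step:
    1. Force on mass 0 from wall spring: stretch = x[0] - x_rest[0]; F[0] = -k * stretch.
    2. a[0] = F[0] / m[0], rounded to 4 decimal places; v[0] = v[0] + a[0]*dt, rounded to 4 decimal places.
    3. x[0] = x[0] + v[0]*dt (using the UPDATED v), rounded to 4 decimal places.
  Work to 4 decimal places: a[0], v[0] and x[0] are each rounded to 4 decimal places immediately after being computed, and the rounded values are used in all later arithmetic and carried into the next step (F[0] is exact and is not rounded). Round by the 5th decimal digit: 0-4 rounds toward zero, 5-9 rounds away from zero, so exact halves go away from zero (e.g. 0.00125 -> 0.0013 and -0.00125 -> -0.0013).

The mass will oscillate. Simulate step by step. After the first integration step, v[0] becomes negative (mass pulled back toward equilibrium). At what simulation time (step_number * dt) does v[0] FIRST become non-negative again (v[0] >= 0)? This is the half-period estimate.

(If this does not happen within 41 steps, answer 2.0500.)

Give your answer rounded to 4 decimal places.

Answer: 2.0500

Derivation:
Step 0: x=[5.4000] v=[0.0000]
Step 1: x=[5.3971] v=[-0.0573]
Step 2: x=[5.3914] v=[-0.1145]
Step 3: x=[5.3828] v=[-0.1715]
Step 4: x=[5.3714] v=[-0.2283]
Step 5: x=[5.3572] v=[-0.2848]
Step 6: x=[5.3402] v=[-0.3409]
Step 7: x=[5.3204] v=[-0.3965]
Step 8: x=[5.2978] v=[-0.4516]
Step 9: x=[5.2725] v=[-0.5061]
Step 10: x=[5.2445] v=[-0.5599]
Step 11: x=[5.2139] v=[-0.6129]
Step 12: x=[5.1806] v=[-0.6651]
Step 13: x=[5.1448] v=[-0.7164]
Step 14: x=[5.1065] v=[-0.7667]
Step 15: x=[5.0657] v=[-0.8160]
Step 16: x=[5.0225] v=[-0.8642]
Step 17: x=[4.9769] v=[-0.9112]
Step 18: x=[4.9291] v=[-0.9569]
Step 19: x=[4.8790] v=[-1.0013]
Step 20: x=[4.8268] v=[-1.0444]
Step 21: x=[4.7725] v=[-1.0860]
Step 22: x=[4.7162] v=[-1.1262]
Step 23: x=[4.6580] v=[-1.1648]
Step 24: x=[4.5979] v=[-1.2018]
Step 25: x=[4.5360] v=[-1.2372]
Step 26: x=[4.4725] v=[-1.2709]
Step 27: x=[4.4074] v=[-1.3029]
Step 28: x=[4.3407] v=[-1.3331]
Step 29: x=[4.2726] v=[-1.3615]
Step 30: x=[4.2032] v=[-1.3880]
Step 31: x=[4.1326] v=[-1.4126]
Step 32: x=[4.0608] v=[-1.4353]
Step 33: x=[3.9880] v=[-1.4561]
Step 34: x=[3.9143] v=[-1.4749]
Step 35: x=[3.8397] v=[-1.4917]
Step 36: x=[3.7644] v=[-1.5064]
Step 37: x=[3.6884] v=[-1.5191]
Step 38: x=[3.6119] v=[-1.5297]
Step 39: x=[3.5350] v=[-1.5382]
Step 40: x=[3.4578] v=[-1.5446]
Step 41: x=[3.3804] v=[-1.5489]
v[0] did not become non-negative within 41 steps; using fallback time=2.0500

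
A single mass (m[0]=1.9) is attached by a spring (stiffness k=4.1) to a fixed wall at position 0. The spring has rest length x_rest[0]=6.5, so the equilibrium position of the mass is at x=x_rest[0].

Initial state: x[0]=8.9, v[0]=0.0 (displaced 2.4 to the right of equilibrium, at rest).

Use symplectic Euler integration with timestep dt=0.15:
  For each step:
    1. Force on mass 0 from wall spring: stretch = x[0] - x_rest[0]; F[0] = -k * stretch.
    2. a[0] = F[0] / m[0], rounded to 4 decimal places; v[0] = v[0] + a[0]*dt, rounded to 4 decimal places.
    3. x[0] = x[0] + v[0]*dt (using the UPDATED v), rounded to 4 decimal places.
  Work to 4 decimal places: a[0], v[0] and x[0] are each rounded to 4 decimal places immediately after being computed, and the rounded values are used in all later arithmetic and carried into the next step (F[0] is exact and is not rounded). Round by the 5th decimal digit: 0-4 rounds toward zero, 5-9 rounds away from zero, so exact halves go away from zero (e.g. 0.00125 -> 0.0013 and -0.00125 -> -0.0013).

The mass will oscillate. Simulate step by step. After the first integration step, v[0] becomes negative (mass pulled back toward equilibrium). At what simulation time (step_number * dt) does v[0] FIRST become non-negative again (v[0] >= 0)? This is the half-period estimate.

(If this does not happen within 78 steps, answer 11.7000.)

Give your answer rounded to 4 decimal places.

Answer: 2.2500

Derivation:
Step 0: x=[8.9000] v=[0.0000]
Step 1: x=[8.7835] v=[-0.7768]
Step 2: x=[8.5561] v=[-1.5159]
Step 3: x=[8.2289] v=[-2.1814]
Step 4: x=[7.8178] v=[-2.7410]
Step 5: x=[7.3427] v=[-3.1676]
Step 6: x=[6.8266] v=[-3.4404]
Step 7: x=[6.2947] v=[-3.5461]
Step 8: x=[5.7727] v=[-3.4797]
Step 9: x=[5.2861] v=[-3.2443]
Step 10: x=[4.8584] v=[-2.8514]
Step 11: x=[4.5104] v=[-2.3200]
Step 12: x=[4.2590] v=[-1.6760]
Step 13: x=[4.1164] v=[-0.9506]
Step 14: x=[4.0895] v=[-0.1791]
Step 15: x=[4.1797] v=[0.6011]
First v>=0 after going negative at step 15, time=2.2500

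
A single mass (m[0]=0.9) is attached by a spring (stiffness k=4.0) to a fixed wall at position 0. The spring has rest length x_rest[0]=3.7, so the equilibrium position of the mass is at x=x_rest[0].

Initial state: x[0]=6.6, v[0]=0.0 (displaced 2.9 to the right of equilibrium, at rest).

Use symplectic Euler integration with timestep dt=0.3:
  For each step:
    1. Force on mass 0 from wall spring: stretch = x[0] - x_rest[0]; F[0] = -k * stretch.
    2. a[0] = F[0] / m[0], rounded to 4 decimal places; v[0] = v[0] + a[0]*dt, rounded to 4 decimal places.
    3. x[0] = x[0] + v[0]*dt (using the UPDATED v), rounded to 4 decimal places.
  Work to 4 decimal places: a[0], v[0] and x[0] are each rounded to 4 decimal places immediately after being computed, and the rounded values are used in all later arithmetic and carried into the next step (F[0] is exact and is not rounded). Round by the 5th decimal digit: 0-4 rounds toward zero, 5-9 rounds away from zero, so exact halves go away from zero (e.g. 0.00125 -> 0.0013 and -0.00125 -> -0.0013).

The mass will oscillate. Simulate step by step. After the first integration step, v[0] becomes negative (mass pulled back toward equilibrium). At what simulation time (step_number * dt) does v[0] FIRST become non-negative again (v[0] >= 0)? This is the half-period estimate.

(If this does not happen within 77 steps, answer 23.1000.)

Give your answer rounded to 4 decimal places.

Step 0: x=[6.6000] v=[0.0000]
Step 1: x=[5.4400] v=[-3.8667]
Step 2: x=[3.5840] v=[-6.1867]
Step 3: x=[1.7744] v=[-6.0320]
Step 4: x=[0.7351] v=[-3.4645]
Step 5: x=[0.8817] v=[0.4887]
First v>=0 after going negative at step 5, time=1.5000

Answer: 1.5000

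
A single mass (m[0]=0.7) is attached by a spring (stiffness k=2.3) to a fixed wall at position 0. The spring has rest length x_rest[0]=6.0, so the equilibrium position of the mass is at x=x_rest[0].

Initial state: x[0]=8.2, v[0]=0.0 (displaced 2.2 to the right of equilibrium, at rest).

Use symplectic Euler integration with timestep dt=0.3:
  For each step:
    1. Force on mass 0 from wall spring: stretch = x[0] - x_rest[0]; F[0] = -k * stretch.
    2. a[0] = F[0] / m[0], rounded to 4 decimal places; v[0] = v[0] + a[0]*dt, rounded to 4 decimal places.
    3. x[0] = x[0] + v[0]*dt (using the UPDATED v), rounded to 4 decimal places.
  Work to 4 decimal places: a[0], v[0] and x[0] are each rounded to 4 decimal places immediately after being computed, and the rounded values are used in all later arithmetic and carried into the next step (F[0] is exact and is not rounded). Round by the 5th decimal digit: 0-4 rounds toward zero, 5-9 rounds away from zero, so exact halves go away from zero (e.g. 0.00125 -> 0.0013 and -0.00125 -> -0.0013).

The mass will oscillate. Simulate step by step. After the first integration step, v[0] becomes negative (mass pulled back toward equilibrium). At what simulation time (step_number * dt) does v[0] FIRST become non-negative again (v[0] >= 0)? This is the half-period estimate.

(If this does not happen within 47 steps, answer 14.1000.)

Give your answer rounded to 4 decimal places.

Answer: 1.8000

Derivation:
Step 0: x=[8.2000] v=[0.0000]
Step 1: x=[7.5494] v=[-2.1686]
Step 2: x=[6.4406] v=[-3.6959]
Step 3: x=[5.2015] v=[-4.1302]
Step 4: x=[4.1986] v=[-3.3431]
Step 5: x=[3.7284] v=[-1.5674]
Step 6: x=[3.9299] v=[0.6717]
First v>=0 after going negative at step 6, time=1.8000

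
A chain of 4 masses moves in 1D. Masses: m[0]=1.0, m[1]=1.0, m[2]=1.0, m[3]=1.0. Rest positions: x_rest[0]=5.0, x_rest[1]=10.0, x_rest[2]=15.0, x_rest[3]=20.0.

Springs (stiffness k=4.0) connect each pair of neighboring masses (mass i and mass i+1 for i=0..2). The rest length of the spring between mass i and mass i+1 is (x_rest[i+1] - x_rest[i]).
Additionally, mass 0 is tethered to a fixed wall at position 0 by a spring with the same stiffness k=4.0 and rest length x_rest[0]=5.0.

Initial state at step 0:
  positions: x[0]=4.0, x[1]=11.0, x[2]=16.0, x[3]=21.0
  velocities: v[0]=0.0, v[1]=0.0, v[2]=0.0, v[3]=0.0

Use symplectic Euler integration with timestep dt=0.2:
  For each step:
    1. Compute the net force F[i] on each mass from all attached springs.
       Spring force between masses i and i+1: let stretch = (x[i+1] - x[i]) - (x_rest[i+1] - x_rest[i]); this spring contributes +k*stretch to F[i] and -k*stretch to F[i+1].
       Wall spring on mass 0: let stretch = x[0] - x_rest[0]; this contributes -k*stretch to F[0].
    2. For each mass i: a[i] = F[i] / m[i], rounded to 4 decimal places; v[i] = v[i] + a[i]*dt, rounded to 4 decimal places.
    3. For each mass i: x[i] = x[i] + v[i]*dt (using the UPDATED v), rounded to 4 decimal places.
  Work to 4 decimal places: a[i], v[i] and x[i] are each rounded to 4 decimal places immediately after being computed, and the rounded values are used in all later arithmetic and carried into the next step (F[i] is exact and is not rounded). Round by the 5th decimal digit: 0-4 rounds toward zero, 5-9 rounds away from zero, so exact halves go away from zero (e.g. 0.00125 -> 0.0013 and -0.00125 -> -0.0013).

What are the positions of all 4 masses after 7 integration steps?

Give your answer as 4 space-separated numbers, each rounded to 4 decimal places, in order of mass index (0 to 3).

Step 0: x=[4.0000 11.0000 16.0000 21.0000] v=[0.0000 0.0000 0.0000 0.0000]
Step 1: x=[4.4800 10.6800 16.0000 21.0000] v=[2.4000 -1.6000 0.0000 0.0000]
Step 2: x=[5.2352 10.2192 15.9488 21.0000] v=[3.7760 -2.3040 -0.2560 0.0000]
Step 3: x=[5.9502 9.8777 15.7891 20.9918] v=[3.5750 -1.7075 -0.7987 -0.0410]
Step 4: x=[6.3416 9.8536 15.5160 20.9512] v=[1.9568 -0.1204 -1.3657 -0.2032]
Step 5: x=[6.2802 10.1736 15.2065 20.8409] v=[-0.3069 1.5999 -1.5475 -0.5514]
Step 6: x=[5.8369 10.6759 14.9932 20.6291] v=[-2.2163 2.5115 -1.0663 -1.0589]
Step 7: x=[5.2340 11.0947 14.9909 20.3156] v=[-3.0146 2.0941 -0.0114 -1.5676]

Answer: 5.2340 11.0947 14.9909 20.3156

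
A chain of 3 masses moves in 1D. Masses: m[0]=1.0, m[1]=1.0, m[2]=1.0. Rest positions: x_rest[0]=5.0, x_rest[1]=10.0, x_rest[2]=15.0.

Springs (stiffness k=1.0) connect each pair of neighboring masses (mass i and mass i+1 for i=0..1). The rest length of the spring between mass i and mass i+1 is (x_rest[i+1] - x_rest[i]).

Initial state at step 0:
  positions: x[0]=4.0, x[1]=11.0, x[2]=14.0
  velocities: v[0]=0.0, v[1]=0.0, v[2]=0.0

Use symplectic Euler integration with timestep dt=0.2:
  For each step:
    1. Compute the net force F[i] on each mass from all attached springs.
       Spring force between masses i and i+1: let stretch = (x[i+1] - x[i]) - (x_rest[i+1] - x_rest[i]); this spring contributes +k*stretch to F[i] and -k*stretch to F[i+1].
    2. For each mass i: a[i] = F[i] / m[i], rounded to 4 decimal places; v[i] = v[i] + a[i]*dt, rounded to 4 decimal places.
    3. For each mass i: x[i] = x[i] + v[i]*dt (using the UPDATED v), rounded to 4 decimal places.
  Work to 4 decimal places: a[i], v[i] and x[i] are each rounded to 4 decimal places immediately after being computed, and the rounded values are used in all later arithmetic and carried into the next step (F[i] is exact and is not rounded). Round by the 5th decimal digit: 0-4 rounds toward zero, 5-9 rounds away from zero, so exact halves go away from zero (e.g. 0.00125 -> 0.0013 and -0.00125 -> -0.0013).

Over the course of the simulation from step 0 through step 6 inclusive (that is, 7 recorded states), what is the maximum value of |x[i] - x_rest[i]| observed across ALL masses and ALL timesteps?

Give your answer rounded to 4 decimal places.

Answer: 1.1974

Derivation:
Step 0: x=[4.0000 11.0000 14.0000] v=[0.0000 0.0000 0.0000]
Step 1: x=[4.0800 10.8400 14.0800] v=[0.4000 -0.8000 0.4000]
Step 2: x=[4.2304 10.5392 14.2304] v=[0.7520 -1.5040 0.7520]
Step 3: x=[4.4332 10.1337 14.4332] v=[1.0138 -2.0275 1.0138]
Step 4: x=[4.6640 9.6722 14.6640] v=[1.1539 -2.3077 1.1539]
Step 5: x=[4.8951 9.2100 14.8951] v=[1.1555 -2.3110 1.1555]
Step 6: x=[5.0988 8.8026 15.0988] v=[1.0185 -2.0370 1.0185]
Max displacement = 1.1974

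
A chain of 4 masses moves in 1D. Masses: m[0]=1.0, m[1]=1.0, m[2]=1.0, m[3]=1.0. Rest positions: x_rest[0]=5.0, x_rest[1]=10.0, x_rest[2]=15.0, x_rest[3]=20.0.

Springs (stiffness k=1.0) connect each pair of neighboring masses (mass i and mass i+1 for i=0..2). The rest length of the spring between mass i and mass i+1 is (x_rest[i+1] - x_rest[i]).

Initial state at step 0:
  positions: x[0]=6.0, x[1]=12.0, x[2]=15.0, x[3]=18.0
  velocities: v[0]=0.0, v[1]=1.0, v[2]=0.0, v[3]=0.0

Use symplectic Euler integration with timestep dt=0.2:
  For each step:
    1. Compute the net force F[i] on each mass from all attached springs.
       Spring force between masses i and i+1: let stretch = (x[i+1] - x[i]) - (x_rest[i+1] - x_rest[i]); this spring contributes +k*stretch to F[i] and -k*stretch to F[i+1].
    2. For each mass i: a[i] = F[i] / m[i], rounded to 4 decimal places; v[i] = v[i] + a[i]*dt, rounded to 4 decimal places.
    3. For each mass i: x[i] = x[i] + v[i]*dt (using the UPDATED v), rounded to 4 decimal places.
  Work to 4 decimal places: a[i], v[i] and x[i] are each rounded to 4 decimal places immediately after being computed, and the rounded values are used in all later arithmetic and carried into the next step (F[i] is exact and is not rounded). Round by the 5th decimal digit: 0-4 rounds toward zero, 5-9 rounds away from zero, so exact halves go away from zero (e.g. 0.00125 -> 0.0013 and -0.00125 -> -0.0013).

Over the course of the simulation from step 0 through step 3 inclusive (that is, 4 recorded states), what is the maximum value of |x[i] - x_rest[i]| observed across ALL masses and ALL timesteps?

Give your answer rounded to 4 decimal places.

Step 0: x=[6.0000 12.0000 15.0000 18.0000] v=[0.0000 1.0000 0.0000 0.0000]
Step 1: x=[6.0400 12.0800 15.0000 18.0800] v=[0.2000 0.4000 0.0000 0.4000]
Step 2: x=[6.1216 12.0352 15.0064 18.2368] v=[0.4080 -0.2240 0.0320 0.7840]
Step 3: x=[6.2397 11.8727 15.0232 18.4644] v=[0.5907 -0.8125 0.0838 1.1379]
Max displacement = 2.0800

Answer: 2.0800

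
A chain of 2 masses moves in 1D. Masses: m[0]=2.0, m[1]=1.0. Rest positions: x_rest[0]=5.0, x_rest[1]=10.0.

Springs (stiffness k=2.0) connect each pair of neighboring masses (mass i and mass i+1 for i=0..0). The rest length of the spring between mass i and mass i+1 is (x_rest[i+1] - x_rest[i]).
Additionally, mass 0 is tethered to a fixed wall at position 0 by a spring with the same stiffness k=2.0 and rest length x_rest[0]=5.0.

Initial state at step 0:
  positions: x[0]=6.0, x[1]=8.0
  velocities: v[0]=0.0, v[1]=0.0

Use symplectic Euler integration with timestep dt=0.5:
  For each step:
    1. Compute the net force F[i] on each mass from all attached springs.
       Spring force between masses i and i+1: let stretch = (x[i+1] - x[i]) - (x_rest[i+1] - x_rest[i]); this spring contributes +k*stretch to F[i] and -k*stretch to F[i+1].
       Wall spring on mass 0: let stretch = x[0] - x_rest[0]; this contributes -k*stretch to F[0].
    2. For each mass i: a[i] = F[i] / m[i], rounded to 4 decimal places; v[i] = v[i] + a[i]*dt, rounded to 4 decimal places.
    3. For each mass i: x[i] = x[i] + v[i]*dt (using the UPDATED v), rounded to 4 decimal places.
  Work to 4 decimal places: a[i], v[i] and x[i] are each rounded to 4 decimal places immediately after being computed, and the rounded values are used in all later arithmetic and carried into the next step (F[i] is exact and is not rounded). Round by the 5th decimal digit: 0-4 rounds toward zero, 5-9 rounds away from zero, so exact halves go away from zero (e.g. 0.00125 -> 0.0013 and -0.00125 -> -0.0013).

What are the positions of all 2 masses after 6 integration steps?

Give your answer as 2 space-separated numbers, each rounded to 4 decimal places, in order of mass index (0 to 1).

Answer: 6.5295 8.3166

Derivation:
Step 0: x=[6.0000 8.0000] v=[0.0000 0.0000]
Step 1: x=[5.0000 9.5000] v=[-2.0000 3.0000]
Step 2: x=[3.8750 11.2500] v=[-2.2500 3.5000]
Step 3: x=[3.6250 11.8125] v=[-0.5000 1.1250]
Step 4: x=[4.5157 10.7813] v=[1.7813 -2.0625]
Step 5: x=[5.8439 9.1173] v=[2.6563 -3.3281]
Step 6: x=[6.5295 8.3166] v=[1.3711 -1.6015]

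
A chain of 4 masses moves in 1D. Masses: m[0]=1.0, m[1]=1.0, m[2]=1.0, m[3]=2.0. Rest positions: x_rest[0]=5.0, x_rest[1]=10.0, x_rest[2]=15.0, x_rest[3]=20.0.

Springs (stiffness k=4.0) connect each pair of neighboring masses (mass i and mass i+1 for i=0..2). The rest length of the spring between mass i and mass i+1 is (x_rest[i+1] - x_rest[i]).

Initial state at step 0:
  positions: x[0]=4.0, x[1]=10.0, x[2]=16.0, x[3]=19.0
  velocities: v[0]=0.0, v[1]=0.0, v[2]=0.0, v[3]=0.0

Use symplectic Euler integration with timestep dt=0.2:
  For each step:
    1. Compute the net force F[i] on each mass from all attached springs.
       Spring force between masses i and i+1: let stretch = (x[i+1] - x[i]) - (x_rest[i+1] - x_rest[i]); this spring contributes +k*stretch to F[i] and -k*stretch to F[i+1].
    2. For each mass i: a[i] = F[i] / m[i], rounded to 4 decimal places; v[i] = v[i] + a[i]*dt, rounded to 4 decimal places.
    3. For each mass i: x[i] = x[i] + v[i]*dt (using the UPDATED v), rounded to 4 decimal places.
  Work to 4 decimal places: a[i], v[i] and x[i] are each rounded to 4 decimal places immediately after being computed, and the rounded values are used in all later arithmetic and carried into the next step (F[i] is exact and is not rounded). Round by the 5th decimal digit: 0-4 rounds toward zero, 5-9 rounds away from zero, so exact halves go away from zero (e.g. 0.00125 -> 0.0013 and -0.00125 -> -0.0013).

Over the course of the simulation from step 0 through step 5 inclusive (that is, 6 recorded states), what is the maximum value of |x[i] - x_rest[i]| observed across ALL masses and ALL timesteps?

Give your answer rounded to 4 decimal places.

Step 0: x=[4.0000 10.0000 16.0000 19.0000] v=[0.0000 0.0000 0.0000 0.0000]
Step 1: x=[4.1600 10.0000 15.5200 19.1600] v=[0.8000 0.0000 -2.4000 0.8000]
Step 2: x=[4.4544 9.9488 14.7392 19.4288] v=[1.4720 -0.2560 -3.9040 1.3440]
Step 3: x=[4.8279 9.7850 13.9423 19.7224] v=[1.8675 -0.8192 -3.9846 1.4682]
Step 4: x=[5.1945 9.4932 13.4050 19.9536] v=[1.8332 -1.4590 -2.6864 1.1562]
Step 5: x=[5.4489 9.1395 13.2896 20.0610] v=[1.2722 -1.7685 -0.5770 0.5368]
Max displacement = 1.7104

Answer: 1.7104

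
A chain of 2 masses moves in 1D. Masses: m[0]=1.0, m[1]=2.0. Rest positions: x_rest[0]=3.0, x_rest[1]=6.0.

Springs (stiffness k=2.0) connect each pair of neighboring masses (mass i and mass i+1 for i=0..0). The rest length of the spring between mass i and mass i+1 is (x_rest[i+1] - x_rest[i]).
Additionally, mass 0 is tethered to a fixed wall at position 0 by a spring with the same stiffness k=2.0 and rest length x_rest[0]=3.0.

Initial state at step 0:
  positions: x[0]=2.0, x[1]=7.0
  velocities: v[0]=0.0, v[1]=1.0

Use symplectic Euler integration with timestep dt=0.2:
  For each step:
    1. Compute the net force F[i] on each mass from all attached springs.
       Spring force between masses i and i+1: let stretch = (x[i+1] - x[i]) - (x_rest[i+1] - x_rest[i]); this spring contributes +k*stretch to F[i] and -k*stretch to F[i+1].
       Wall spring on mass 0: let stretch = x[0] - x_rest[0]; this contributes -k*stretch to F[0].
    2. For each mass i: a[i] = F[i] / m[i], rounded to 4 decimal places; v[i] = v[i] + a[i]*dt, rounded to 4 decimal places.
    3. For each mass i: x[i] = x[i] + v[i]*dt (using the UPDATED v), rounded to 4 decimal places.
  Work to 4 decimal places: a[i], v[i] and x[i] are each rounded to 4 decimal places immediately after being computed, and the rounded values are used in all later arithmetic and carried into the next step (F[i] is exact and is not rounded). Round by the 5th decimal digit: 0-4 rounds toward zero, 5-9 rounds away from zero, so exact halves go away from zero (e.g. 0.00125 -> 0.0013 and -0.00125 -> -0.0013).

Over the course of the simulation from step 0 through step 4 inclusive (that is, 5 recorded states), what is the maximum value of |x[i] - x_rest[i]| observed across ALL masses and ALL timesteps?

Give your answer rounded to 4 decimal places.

Answer: 1.1648

Derivation:
Step 0: x=[2.0000 7.0000] v=[0.0000 1.0000]
Step 1: x=[2.2400 7.1200] v=[1.2000 0.6000]
Step 2: x=[2.6912 7.1648] v=[2.2560 0.2240]
Step 3: x=[3.2850 7.1507] v=[2.9690 -0.0707]
Step 4: x=[3.9253 7.1019] v=[3.2013 -0.2438]
Max displacement = 1.1648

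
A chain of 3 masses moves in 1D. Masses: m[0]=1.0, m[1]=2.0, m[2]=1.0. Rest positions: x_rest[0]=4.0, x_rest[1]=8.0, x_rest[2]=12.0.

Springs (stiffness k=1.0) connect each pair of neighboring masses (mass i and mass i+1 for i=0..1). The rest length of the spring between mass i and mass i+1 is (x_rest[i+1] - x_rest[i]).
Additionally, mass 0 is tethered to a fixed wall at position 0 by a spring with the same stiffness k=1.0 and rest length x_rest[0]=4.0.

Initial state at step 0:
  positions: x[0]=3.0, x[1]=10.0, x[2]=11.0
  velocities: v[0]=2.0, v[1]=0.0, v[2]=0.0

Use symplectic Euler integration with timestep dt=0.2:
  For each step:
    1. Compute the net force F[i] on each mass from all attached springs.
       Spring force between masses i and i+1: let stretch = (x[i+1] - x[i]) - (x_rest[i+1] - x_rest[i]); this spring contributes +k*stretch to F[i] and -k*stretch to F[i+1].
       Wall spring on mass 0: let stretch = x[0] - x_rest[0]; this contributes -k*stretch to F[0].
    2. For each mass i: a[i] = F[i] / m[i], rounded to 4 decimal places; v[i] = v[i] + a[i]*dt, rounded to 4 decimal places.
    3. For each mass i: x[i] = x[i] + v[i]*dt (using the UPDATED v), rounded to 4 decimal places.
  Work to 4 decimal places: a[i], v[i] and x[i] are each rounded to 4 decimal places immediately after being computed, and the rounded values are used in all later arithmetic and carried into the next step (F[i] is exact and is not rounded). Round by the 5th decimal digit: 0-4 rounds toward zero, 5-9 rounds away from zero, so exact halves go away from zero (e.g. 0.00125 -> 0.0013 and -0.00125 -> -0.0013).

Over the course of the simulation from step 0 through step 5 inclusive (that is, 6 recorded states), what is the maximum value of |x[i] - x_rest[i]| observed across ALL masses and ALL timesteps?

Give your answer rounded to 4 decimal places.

Answer: 2.2518

Derivation:
Step 0: x=[3.0000 10.0000 11.0000] v=[2.0000 0.0000 0.0000]
Step 1: x=[3.5600 9.8800 11.1200] v=[2.8000 -0.6000 0.6000]
Step 2: x=[4.2304 9.6584 11.3504] v=[3.3520 -1.1080 1.1520]
Step 3: x=[4.9487 9.3621 11.6731] v=[3.5915 -1.4816 1.6136]
Step 4: x=[5.6456 9.0237 12.0634] v=[3.4844 -1.6918 1.9514]
Step 5: x=[6.2518 8.6786 12.4921] v=[3.0309 -1.7256 2.1435]
Max displacement = 2.2518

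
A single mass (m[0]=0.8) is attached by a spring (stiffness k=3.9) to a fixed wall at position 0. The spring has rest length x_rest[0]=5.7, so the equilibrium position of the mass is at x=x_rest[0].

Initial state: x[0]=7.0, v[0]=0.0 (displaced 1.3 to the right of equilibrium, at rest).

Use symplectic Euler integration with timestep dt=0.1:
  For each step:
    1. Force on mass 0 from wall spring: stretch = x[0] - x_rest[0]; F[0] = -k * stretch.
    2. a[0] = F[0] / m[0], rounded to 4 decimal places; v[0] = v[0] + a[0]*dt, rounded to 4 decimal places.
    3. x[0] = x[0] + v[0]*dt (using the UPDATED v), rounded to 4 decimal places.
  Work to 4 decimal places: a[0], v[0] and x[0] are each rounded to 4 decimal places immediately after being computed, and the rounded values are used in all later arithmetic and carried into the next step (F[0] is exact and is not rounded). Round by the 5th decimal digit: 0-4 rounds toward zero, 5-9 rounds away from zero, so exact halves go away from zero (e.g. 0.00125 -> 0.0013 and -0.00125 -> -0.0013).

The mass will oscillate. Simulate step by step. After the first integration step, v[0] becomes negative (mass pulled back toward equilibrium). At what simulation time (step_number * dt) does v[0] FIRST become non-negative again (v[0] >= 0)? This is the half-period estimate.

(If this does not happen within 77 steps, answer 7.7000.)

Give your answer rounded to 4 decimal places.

Answer: 1.5000

Derivation:
Step 0: x=[7.0000] v=[0.0000]
Step 1: x=[6.9366] v=[-0.6338]
Step 2: x=[6.8129] v=[-1.2366]
Step 3: x=[6.6350] v=[-1.7791]
Step 4: x=[6.4115] v=[-2.2349]
Step 5: x=[6.1533] v=[-2.5818]
Step 6: x=[5.8730] v=[-2.8028]
Step 7: x=[5.5843] v=[-2.8871]
Step 8: x=[5.3012] v=[-2.8307]
Step 9: x=[5.0376] v=[-2.6363]
Step 10: x=[4.8063] v=[-2.3134]
Step 11: x=[4.6185] v=[-1.8777]
Step 12: x=[4.4835] v=[-1.3505]
Step 13: x=[4.4078] v=[-0.7575]
Step 14: x=[4.3950] v=[-0.1276]
Step 15: x=[4.4459] v=[0.5086]
First v>=0 after going negative at step 15, time=1.5000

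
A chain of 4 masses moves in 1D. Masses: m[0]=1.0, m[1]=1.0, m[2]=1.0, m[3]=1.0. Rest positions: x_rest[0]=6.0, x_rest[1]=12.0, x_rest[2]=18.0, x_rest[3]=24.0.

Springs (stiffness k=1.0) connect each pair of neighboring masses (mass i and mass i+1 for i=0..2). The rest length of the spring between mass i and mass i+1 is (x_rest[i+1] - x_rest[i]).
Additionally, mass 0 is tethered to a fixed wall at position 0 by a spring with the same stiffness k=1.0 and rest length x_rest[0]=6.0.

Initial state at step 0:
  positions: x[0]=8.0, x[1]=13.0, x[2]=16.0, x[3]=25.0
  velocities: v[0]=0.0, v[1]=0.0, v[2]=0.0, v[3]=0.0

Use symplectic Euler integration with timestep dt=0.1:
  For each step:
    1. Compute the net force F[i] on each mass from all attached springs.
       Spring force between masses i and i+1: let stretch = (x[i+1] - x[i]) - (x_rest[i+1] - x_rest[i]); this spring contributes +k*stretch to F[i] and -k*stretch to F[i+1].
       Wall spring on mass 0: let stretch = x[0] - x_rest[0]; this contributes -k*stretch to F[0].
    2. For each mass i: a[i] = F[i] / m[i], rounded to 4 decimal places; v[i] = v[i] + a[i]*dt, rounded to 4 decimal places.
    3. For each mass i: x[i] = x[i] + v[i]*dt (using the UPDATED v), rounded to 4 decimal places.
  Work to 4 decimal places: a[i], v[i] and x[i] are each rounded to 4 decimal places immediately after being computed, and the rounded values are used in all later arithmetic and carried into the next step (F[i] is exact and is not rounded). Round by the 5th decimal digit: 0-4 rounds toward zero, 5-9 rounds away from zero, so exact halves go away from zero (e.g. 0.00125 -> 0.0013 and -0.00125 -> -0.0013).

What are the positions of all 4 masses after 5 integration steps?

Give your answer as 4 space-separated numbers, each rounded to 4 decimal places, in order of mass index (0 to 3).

Step 0: x=[8.0000 13.0000 16.0000 25.0000] v=[0.0000 0.0000 0.0000 0.0000]
Step 1: x=[7.9700 12.9800 16.0600 24.9700] v=[-0.3000 -0.2000 0.6000 -0.3000]
Step 2: x=[7.9104 12.9407 16.1783 24.9109] v=[-0.5960 -0.3930 1.1830 -0.5910]
Step 3: x=[7.8220 12.8835 16.3516 24.8245] v=[-0.8840 -0.5723 1.7325 -0.8643]
Step 4: x=[7.7060 12.8103 16.5749 24.7133] v=[-1.1601 -0.7316 2.2330 -1.1116]
Step 5: x=[7.5640 12.7237 16.8419 24.5808] v=[-1.4203 -0.8656 2.6704 -1.3254]

Answer: 7.5640 12.7237 16.8419 24.5808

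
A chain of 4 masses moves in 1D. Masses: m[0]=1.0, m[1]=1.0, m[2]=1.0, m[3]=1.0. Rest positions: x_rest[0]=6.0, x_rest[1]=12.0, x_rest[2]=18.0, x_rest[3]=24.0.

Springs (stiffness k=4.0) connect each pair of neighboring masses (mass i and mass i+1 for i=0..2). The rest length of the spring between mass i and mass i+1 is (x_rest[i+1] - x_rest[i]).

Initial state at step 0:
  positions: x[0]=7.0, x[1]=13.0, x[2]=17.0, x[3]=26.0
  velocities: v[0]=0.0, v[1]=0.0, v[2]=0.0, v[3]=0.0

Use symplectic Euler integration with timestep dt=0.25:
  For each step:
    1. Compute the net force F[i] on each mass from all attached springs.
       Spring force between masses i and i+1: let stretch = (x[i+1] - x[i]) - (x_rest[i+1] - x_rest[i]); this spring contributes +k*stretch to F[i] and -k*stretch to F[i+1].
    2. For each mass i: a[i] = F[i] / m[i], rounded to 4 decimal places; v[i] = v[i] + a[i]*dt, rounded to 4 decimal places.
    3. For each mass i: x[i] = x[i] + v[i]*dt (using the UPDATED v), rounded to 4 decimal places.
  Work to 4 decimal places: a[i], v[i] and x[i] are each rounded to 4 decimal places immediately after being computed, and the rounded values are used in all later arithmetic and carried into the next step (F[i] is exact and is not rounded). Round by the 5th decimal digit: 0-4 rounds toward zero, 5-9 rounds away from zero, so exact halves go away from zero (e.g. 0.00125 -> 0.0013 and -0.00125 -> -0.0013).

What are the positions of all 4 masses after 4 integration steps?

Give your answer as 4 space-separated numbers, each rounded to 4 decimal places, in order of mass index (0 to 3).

Step 0: x=[7.0000 13.0000 17.0000 26.0000] v=[0.0000 0.0000 0.0000 0.0000]
Step 1: x=[7.0000 12.5000 18.2500 25.2500] v=[0.0000 -2.0000 5.0000 -3.0000]
Step 2: x=[6.8750 12.0625 19.8125 24.2500] v=[-0.5000 -1.7500 6.2500 -4.0000]
Step 3: x=[6.5469 12.2656 20.5469 23.6406] v=[-1.3125 0.8125 2.9375 -2.4375]
Step 4: x=[6.1485 13.1094 19.9844 23.7578] v=[-1.5938 3.3751 -2.2501 0.4688]

Answer: 6.1485 13.1094 19.9844 23.7578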